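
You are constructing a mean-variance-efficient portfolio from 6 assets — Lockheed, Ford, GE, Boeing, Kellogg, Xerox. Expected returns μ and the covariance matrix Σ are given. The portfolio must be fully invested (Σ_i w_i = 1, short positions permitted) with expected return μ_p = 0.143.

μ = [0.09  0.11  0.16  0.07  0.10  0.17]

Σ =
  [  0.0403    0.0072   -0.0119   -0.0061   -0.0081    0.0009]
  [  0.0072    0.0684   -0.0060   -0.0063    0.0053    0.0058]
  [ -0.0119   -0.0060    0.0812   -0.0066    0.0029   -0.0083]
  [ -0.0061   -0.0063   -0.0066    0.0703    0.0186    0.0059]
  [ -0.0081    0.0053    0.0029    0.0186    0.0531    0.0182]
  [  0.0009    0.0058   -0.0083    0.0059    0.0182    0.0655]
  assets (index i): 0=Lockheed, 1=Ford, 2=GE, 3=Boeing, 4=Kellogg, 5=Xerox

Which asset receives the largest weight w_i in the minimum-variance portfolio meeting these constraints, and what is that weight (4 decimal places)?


Xerox (0.3639)

u=Σ⁻¹μ = [3.1218  1.3747  2.8541  1.2429  0.7872  2.4618]
v=Σ⁻¹𝟙 = [33.1046  12.4668  20.1304  15.9627  12.0109  11.4840]
a=μᵀu=1.473048  b=𝟙ᵀu=11.842383  c=𝟙ᵀv=105.159425  D=ac−b²=14.662853
λ₁=(c·0.143−b)/D = (105.159425·0.143−11.842383)/14.662853 = 0.217926
λ₂=(a−b·0.143)/D = (1.473048−11.842383·0.143)/14.662853 = -0.015032
w* = 0.217926·u + -0.015032·v:
  w_0 = 0.217926·3.1218 + -0.015032·33.1046 = 0.1827  (Lockheed)
  w_1 = 0.217926·1.3747 + -0.015032·12.4668 = 0.1122  (Ford)
  w_2 = 0.217926·2.8541 + -0.015032·20.1304 = 0.3194  (GE)
  w_3 = 0.217926·1.2429 + -0.015032·15.9627 = 0.0309  (Boeing)
  w_4 = 0.217926·0.7872 + -0.015032·12.0109 = -0.0090  (Kellogg)
  w_5 = 0.217926·2.4618 + -0.015032·11.4840 = 0.3639  (Xerox)
Σw_i=1.0000  μᵀw=0.1430
σ²=wᵀΣw=λ₁·μ_p+λ₂ = 0.217926·0.143 + -0.015032 = 0.016131 ≈ 0.0161


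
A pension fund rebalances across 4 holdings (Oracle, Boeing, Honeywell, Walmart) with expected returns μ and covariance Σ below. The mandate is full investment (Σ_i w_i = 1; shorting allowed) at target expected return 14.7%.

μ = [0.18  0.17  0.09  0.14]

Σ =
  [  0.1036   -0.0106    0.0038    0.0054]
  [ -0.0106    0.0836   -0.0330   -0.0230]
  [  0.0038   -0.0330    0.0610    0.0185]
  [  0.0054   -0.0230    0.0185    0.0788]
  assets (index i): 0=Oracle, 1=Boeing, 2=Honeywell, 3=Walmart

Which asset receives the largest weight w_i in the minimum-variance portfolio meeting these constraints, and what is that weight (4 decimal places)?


Boeing (0.3711)

p=Σ⁻¹μ = [1.9299  3.9994  2.8704  2.1378]
q=Σ⁻¹𝟙 = [10.7839  27.5635  26.4520  13.7864]
a=μᵀp=1.584931  b=𝟙ᵀp=10.937666  c=𝟙ᵀq=78.585737  D=ac−b²=4.920465
λ₁=(c·0.147−b)/D = (78.585737·0.147−10.937666)/4.920465 = 0.124874
λ₂=(a−b·0.147)/D = (1.584931−10.937666·0.147)/4.920465 = -0.004655
w* = 0.124874·p + -0.004655·q:
  w_0 = 0.124874·1.9299 + -0.004655·10.7839 = 0.1908  (Oracle)
  w_1 = 0.124874·3.9994 + -0.004655·27.5635 = 0.3711  (Boeing)
  w_2 = 0.124874·2.8704 + -0.004655·26.4520 = 0.2353  (Honeywell)
  w_3 = 0.124874·2.1378 + -0.004655·13.7864 = 0.2028  (Walmart)
Σw_i=1.0000  μᵀw=0.1470
σ²=wᵀΣw=λ₁·μ_p+λ₂ = 0.124874·0.147 + -0.004655 = 0.013701 ≈ 0.0137


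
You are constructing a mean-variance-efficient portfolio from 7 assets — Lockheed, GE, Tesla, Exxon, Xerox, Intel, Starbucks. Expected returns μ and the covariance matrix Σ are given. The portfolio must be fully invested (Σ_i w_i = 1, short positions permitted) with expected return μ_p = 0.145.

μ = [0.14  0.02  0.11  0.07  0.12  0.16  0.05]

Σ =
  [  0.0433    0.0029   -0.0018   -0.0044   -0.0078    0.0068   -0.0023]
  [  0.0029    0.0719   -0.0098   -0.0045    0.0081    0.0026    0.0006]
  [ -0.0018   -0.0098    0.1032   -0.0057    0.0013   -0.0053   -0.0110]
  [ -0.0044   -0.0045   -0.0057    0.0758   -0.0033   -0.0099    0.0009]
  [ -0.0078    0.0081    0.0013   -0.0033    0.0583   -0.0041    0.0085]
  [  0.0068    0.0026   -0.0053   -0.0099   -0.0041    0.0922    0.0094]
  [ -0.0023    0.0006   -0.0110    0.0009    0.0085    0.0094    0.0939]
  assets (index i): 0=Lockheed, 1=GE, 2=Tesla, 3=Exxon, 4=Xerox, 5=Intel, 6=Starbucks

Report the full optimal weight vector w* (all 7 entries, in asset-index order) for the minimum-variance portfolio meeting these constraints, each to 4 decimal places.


0.4111  -0.1213  0.1070  0.1087  0.3069  0.2208  -0.0332

p=Σ⁻¹μ = [3.6654  0.0391  1.3155  1.5845  2.6804  1.7944  0.3387]
q=Σ⁻¹𝟙 = [26.8839  13.2560  13.8333  18.7464  19.0110  11.1409  9.8281]
a=μᵀp=1.395246  b=𝟙ᵀp=11.418043  c=𝟙ᵀq=112.699595  D=ac−b²=26.871965
λ₁=(c·0.145−b)/D = (112.699595·0.145−11.418043)/26.871965 = 0.183217
λ₂=(a−b·0.145)/D = (1.395246−11.418043·0.145)/26.871965 = -0.009689
w* = 0.183217·p + -0.009689·q:
  w_0 = 0.183217·3.6654 + -0.009689·26.8839 = 0.4111  (Lockheed)
  w_1 = 0.183217·0.0391 + -0.009689·13.2560 = -0.1213  (GE)
  w_2 = 0.183217·1.3155 + -0.009689·13.8333 = 0.1070  (Tesla)
  w_3 = 0.183217·1.5845 + -0.009689·18.7464 = 0.1087  (Exxon)
  w_4 = 0.183217·2.6804 + -0.009689·19.0110 = 0.3069  (Xerox)
  w_5 = 0.183217·1.7944 + -0.009689·11.1409 = 0.2208  (Intel)
  w_6 = 0.183217·0.3387 + -0.009689·9.8281 = -0.0332  (Starbucks)
Σw_i=1.0000  μᵀw=0.1450
σ²=wᵀΣw=λ₁·μ_p+λ₂ = 0.183217·0.145 + -0.009689 = 0.016877 ≈ 0.0169


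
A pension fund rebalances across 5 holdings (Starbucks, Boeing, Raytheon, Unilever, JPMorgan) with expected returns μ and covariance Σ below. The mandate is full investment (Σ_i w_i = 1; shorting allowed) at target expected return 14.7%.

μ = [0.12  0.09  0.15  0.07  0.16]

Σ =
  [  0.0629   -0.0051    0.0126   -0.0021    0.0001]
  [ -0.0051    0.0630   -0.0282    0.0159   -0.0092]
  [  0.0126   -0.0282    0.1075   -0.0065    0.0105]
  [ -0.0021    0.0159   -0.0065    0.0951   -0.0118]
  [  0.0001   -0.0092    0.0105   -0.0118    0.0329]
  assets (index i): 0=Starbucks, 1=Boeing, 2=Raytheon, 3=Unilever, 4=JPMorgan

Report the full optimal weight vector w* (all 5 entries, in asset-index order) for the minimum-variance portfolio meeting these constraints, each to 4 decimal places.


x=Σ⁻¹μ = [1.8744  2.7502  1.4199  1.1058  5.5700]
y=Σ⁻¹𝟙 = [16.0571  24.5146  10.8676  12.2445  38.1247]
a=μᵀx=1.654047  b=𝟙ᵀx=12.720381  c=𝟙ᵀy=101.808535  D=ac−b²=6.588027
λ₁=(c·0.147−b)/D = (101.808535·0.147−12.720381)/6.588027 = 0.340842
λ₂=(a−b·0.147)/D = (1.654047−12.720381·0.147)/6.588027 = -0.032764
w* = 0.340842·x + -0.032764·y:
  w_0 = 0.340842·1.8744 + -0.032764·16.0571 = 0.1128  (Starbucks)
  w_1 = 0.340842·2.7502 + -0.032764·24.5146 = 0.1342  (Boeing)
  w_2 = 0.340842·1.4199 + -0.032764·10.8676 = 0.1279  (Raytheon)
  w_3 = 0.340842·1.1058 + -0.032764·12.2445 = -0.0243  (Unilever)
  w_4 = 0.340842·5.5700 + -0.032764·38.1247 = 0.6494  (JPMorgan)
Σw_i=1.0000  μᵀw=0.1470
σ²=wᵀΣw=λ₁·μ_p+λ₂ = 0.340842·0.147 + -0.032764 = 0.017340 ≈ 0.0173

0.1128  0.1342  0.1279  -0.0243  0.6494


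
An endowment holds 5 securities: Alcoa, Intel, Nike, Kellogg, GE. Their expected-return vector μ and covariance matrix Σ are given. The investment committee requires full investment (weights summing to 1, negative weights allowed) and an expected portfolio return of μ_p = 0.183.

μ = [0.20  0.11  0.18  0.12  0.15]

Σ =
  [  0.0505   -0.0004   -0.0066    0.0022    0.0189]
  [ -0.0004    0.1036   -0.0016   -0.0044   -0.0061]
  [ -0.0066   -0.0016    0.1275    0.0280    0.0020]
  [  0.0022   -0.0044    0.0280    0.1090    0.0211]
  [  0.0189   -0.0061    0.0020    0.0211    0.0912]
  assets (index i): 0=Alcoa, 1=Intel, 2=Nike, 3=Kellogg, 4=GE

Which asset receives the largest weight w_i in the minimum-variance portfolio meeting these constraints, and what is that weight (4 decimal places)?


g=Σ⁻¹μ = [3.8547  1.1677  1.4959  0.5376  0.7668]
h=Σ⁻¹𝟙 = [18.2346  10.4687  7.4832  6.0842  6.3145]
a=μᵀg=1.348188  b=𝟙ᵀg=7.822737  c=𝟙ᵀh=48.585228  D=ac−b²=4.306786
λ₁=(c·0.183−b)/D = (48.585228·0.183−7.822737)/4.306786 = 0.248064
λ₂=(a−b·0.183)/D = (1.348188−7.822737·0.183)/4.306786 = -0.019359
w* = 0.248064·g + -0.019359·h:
  w_0 = 0.248064·3.8547 + -0.019359·18.2346 = 0.6032  (Alcoa)
  w_1 = 0.248064·1.1677 + -0.019359·10.4687 = 0.0870  (Intel)
  w_2 = 0.248064·1.4959 + -0.019359·7.4832 = 0.2262  (Nike)
  w_3 = 0.248064·0.5376 + -0.019359·6.0842 = 0.0156  (Kellogg)
  w_4 = 0.248064·0.7668 + -0.019359·6.3145 = 0.0680  (GE)
Σw_i=1.0000  μᵀw=0.1830
σ²=wᵀΣw=λ₁·μ_p+λ₂ = 0.248064·0.183 + -0.019359 = 0.026037 ≈ 0.0260

Alcoa (0.6032)


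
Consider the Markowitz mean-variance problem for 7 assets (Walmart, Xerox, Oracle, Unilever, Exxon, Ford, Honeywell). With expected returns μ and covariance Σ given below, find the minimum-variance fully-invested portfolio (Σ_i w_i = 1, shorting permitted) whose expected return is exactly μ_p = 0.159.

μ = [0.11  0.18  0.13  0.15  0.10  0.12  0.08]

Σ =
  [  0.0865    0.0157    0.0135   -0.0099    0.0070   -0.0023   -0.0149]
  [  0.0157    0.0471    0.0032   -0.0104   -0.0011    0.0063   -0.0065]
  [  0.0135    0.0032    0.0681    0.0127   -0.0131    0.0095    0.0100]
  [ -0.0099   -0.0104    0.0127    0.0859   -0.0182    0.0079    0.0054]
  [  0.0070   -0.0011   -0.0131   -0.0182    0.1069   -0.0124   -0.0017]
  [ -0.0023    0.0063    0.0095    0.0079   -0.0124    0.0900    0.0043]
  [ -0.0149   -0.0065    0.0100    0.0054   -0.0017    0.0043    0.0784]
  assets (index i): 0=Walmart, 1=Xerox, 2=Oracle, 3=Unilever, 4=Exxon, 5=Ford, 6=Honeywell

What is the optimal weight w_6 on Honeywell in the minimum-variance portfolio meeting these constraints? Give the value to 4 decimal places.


p=Σ⁻¹μ = [0.7130  4.1004  1.1475  2.3359  1.5925  0.9017  1.1737]
q=Σ⁻¹𝟙 = [9.5988  21.9667  8.2317  15.4229  13.8349  8.8283  14.1041]
a=μᵀp=1.677405  b=𝟙ᵀp=11.964655  c=𝟙ᵀq=91.987475  D=ac−b²=11.147254
λ₁=(c·0.159−b)/D = (91.987475·0.159−11.964655)/11.147254 = 0.238745
λ₂=(a−b·0.159)/D = (1.677405−11.964655·0.159)/11.147254 = -0.020182
w* = 0.238745·p + -0.020182·q:
  w_0 = 0.238745·0.7130 + -0.020182·9.5988 = -0.0235  (Walmart)
  w_1 = 0.238745·4.1004 + -0.020182·21.9667 = 0.5356  (Xerox)
  w_2 = 0.238745·1.1475 + -0.020182·8.2317 = 0.1078  (Oracle)
  w_3 = 0.238745·2.3359 + -0.020182·15.4229 = 0.2464  (Unilever)
  w_4 = 0.238745·1.5925 + -0.020182·13.8349 = 0.1010  (Exxon)
  w_5 = 0.238745·0.9017 + -0.020182·8.8283 = 0.0371  (Ford)
  w_6 = 0.238745·1.1737 + -0.020182·14.1041 = -0.0044  (Honeywell)
Σw_i=1.0000  μᵀw=0.1590
σ²=wᵀΣw=λ₁·μ_p+λ₂ = 0.238745·0.159 + -0.020182 = 0.017778 ≈ 0.0178

-0.0044


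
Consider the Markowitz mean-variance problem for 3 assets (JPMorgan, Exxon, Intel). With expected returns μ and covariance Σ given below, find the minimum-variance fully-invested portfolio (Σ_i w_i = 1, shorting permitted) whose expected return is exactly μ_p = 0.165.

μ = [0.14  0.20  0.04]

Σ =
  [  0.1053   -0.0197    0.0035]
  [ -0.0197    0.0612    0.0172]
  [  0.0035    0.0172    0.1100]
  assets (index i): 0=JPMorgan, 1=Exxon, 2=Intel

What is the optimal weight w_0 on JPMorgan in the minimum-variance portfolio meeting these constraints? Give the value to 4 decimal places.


u=Σ⁻¹μ = [2.0958  4.0365  -0.3342]
v=Σ⁻¹𝟙 = [12.8345  18.8598  5.7335]
a=μᵀu=1.087353  b=𝟙ᵀu=5.798139  c=𝟙ᵀv=37.427876  D=ac−b²=7.078914
λ₁=(c·0.165−b)/D = (37.427876·0.165−5.798139)/7.078914 = 0.053322
λ₂=(a−b·0.165)/D = (1.087353−5.798139·0.165)/7.078914 = 0.018458
w* = 0.053322·u + 0.018458·v:
  w_0 = 0.053322·2.0958 + 0.018458·12.8345 = 0.3486  (JPMorgan)
  w_1 = 0.053322·4.0365 + 0.018458·18.8598 = 0.5633  (Exxon)
  w_2 = 0.053322·-0.3342 + 0.018458·5.7335 = 0.0880  (Intel)
Σw_i=1.0000  μᵀw=0.1650
σ²=wᵀΣw=λ₁·μ_p+λ₂ = 0.053322·0.165 + 0.018458 = 0.027256 ≈ 0.0273

0.3486


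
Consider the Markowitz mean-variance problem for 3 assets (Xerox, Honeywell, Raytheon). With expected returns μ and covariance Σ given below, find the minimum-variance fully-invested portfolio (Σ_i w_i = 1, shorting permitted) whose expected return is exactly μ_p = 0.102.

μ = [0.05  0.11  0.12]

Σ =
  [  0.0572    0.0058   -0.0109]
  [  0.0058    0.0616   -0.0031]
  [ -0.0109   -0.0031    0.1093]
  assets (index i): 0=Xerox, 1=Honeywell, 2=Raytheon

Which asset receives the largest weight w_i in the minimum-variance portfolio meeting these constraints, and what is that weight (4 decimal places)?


Honeywell (0.4786)

p=Σ⁻¹μ = [0.9321  1.7604  1.2408]
q=Σ⁻¹𝟙 = [18.1208  15.1005  11.3845]
a=μᵀp=0.389140  b=𝟙ᵀp=3.933237  c=𝟙ᵀq=44.605806  D=ac−b²=1.887544
λ₁=(c·0.102−b)/D = (44.605806·0.102−3.933237)/1.887544 = 0.326644
λ₂=(a−b·0.102)/D = (0.389140−3.933237·0.102)/1.887544 = -0.006384
w* = 0.326644·p + -0.006384·q:
  w_0 = 0.326644·0.9321 + -0.006384·18.1208 = 0.1888  (Xerox)
  w_1 = 0.326644·1.7604 + -0.006384·15.1005 = 0.4786  (Honeywell)
  w_2 = 0.326644·1.2408 + -0.006384·11.3845 = 0.3326  (Raytheon)
Σw_i=1.0000  μᵀw=0.1020
σ²=wᵀΣw=λ₁·μ_p+λ₂ = 0.326644·0.102 + -0.006384 = 0.026934 ≈ 0.0269


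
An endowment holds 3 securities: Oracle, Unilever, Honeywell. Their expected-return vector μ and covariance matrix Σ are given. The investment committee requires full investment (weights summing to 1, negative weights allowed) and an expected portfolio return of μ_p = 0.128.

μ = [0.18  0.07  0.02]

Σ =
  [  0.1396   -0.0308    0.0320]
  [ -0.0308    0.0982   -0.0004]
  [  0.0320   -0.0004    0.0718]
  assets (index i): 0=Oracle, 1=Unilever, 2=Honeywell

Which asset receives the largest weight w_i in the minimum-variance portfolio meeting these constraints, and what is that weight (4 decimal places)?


Oracle (0.5277)

x=Σ⁻¹μ = [1.6664  1.2336  -0.4573]
y=Σ⁻¹𝟙 = [7.4955  12.5776  10.6571]
a=μᵀx=0.377158  b=𝟙ᵀx=2.442756  c=𝟙ᵀy=30.730132  D=ac−b²=5.623071
λ₁=(c·0.128−b)/D = (30.730132·0.128−2.442756)/5.623071 = 0.265104
λ₂=(a−b·0.128)/D = (0.377158−2.442756·0.128)/5.623071 = 0.011468
w* = 0.265104·x + 0.011468·y:
  w_0 = 0.265104·1.6664 + 0.011468·7.4955 = 0.5277  (Oracle)
  w_1 = 0.265104·1.2336 + 0.011468·12.5776 = 0.4713  (Unilever)
  w_2 = 0.265104·-0.4573 + 0.011468·10.6571 = 0.0010  (Honeywell)
Σw_i=1.0000  μᵀw=0.1280
σ²=wᵀΣw=λ₁·μ_p+λ₂ = 0.265104·0.128 + 0.011468 = 0.045401 ≈ 0.0454


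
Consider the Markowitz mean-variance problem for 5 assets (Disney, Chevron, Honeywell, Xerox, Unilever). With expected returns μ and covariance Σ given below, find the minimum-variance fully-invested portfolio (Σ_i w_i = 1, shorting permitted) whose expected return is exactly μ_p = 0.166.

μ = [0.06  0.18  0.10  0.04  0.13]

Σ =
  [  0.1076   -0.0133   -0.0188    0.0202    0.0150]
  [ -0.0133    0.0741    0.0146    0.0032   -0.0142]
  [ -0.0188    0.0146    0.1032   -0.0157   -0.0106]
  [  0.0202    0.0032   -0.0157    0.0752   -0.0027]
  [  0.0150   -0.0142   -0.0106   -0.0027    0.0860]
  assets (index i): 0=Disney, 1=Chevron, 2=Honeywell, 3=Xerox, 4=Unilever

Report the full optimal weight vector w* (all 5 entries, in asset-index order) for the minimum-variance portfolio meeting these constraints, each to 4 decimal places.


p=Σ⁻¹μ = [0.6957  2.7155  0.9918  0.5075  1.9768]
q=Σ⁻¹𝟙 = [8.7874  14.7622  12.7470  13.4921  14.5274]
a=μᵀp=0.907006  b=𝟙ᵀp=6.887401  c=𝟙ᵀq=64.316240  D=ac−b²=10.898946
λ₁=(c·0.166−b)/D = (64.316240·0.166−6.887401)/10.898946 = 0.347657
λ₂=(a−b·0.166)/D = (0.907006−6.887401·0.166)/10.898946 = -0.021681
w* = 0.347657·p + -0.021681·q:
  w_0 = 0.347657·0.6957 + -0.021681·8.7874 = 0.0513  (Disney)
  w_1 = 0.347657·2.7155 + -0.021681·14.7622 = 0.6240  (Chevron)
  w_2 = 0.347657·0.9918 + -0.021681·12.7470 = 0.0684  (Honeywell)
  w_3 = 0.347657·0.5075 + -0.021681·13.4921 = -0.1161  (Xerox)
  w_4 = 0.347657·1.9768 + -0.021681·14.5274 = 0.3723  (Unilever)
Σw_i=1.0000  μᵀw=0.1660
σ²=wᵀΣw=λ₁·μ_p+λ₂ = 0.347657·0.166 + -0.021681 = 0.036030 ≈ 0.0360

0.0513  0.6240  0.0684  -0.1161  0.3723


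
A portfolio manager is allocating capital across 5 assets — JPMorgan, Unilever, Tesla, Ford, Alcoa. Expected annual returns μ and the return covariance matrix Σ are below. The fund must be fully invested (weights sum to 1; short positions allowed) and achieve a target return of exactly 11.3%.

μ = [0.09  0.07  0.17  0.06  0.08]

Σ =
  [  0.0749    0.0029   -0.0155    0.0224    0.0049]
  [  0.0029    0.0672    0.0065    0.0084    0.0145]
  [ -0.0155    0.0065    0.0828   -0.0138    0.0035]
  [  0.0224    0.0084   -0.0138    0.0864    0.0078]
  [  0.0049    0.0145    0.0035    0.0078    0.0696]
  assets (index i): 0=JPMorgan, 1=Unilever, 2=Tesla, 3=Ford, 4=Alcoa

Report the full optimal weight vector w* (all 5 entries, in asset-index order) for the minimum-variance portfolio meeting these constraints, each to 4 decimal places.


x=Σ⁻¹μ = [1.4455  0.5168  2.3471  0.5759  0.7574]
y=Σ⁻¹𝟙 = [12.7617  9.7052  14.7606  8.8021  9.7187]
a=μᵀx=0.660438  b=𝟙ᵀx=5.642846  c=𝟙ᵀy=55.748370  D=ac−b²=4.976644
λ₁=(c·0.113−b)/D = (55.748370·0.113−5.642846)/4.976644 = 0.131960
λ₂=(a−b·0.113)/D = (0.660438−5.642846·0.113)/4.976644 = 0.004581
w* = 0.131960·x + 0.004581·y:
  w_0 = 0.131960·1.4455 + 0.004581·12.7617 = 0.2492  (JPMorgan)
  w_1 = 0.131960·0.5168 + 0.004581·9.7052 = 0.1127  (Unilever)
  w_2 = 0.131960·2.3471 + 0.004581·14.7606 = 0.3773  (Tesla)
  w_3 = 0.131960·0.5759 + 0.004581·8.8021 = 0.1163  (Ford)
  w_4 = 0.131960·0.7574 + 0.004581·9.7187 = 0.1445  (Alcoa)
Σw_i=1.0000  μᵀw=0.1130
σ²=wᵀΣw=λ₁·μ_p+λ₂ = 0.131960·0.113 + 0.004581 = 0.019492 ≈ 0.0195

0.2492  0.1127  0.3773  0.1163  0.1445


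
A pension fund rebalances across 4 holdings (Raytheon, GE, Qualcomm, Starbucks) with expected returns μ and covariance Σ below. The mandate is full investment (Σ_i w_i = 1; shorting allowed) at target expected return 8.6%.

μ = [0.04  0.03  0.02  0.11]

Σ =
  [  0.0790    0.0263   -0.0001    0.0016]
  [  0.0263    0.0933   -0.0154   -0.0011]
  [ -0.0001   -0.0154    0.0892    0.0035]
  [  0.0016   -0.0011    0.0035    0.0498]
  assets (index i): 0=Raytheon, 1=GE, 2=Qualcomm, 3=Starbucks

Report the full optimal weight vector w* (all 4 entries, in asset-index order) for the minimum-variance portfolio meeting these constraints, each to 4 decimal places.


g=Σ⁻¹μ = [0.3712  0.2734  0.1859  2.1899]
h=Σ⁻¹𝟙 = [8.7925  10.4925  12.2801  19.1665]
a=μᵀg=0.267655  b=𝟙ᵀg=3.020397  c=𝟙ᵀh=50.731635  D=ac−b²=4.455798
λ₁=(c·0.086−b)/D = (50.731635·0.086−3.020397)/4.455798 = 0.301298
λ₂=(a−b·0.086)/D = (0.267655−3.020397·0.086)/4.455798 = 0.001773
w* = 0.301298·g + 0.001773·h:
  w_0 = 0.301298·0.3712 + 0.001773·8.7925 = 0.1274  (Raytheon)
  w_1 = 0.301298·0.2734 + 0.001773·10.4925 = 0.1010  (GE)
  w_2 = 0.301298·0.1859 + 0.001773·12.2801 = 0.0778  (Qualcomm)
  w_3 = 0.301298·2.1899 + 0.001773·19.1665 = 0.6938  (Starbucks)
Σw_i=1.0000  μᵀw=0.0860
σ²=wᵀΣw=λ₁·μ_p+λ₂ = 0.301298·0.086 + 0.001773 = 0.027685 ≈ 0.0277

0.1274  0.1010  0.0778  0.6938


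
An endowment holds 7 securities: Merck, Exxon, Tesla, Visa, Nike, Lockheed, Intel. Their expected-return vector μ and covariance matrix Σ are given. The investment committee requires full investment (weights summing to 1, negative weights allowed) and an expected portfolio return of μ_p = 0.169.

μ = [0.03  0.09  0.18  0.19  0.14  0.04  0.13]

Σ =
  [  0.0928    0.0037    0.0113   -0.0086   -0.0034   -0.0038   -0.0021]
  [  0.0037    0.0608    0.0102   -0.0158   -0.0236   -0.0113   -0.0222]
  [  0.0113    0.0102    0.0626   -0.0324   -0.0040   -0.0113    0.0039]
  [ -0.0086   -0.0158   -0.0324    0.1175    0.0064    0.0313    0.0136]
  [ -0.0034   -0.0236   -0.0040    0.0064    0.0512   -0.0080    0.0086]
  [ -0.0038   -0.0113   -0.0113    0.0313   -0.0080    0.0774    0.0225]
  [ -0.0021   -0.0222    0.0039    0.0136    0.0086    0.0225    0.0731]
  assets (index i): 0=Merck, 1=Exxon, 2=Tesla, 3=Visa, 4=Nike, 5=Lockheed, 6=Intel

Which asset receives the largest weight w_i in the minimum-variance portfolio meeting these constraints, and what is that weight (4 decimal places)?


Tesla (0.3454)

g=Σ⁻¹μ = [0.1609  3.8695  3.8666  2.6446  4.3254  0.5741  1.5743]
h=Σ⁻¹𝟙 = [10.4534  38.5083  18.5142  11.3329  38.6122  17.4878  12.6534]
a=μᵀg=2.384711  b=𝟙ᵀg=17.015332  c=𝟙ᵀh=147.562268  D=ac−b²=62.371864
λ₁=(c·0.169−b)/D = (147.562268·0.169−17.015332)/62.371864 = 0.127023
λ₂=(a−b·0.169)/D = (2.384711−17.015332·0.169)/62.371864 = -0.007870
w* = 0.127023·g + -0.007870·h:
  w_0 = 0.127023·0.1609 + -0.007870·10.4534 = -0.0618  (Merck)
  w_1 = 0.127023·3.8695 + -0.007870·38.5083 = 0.1885  (Exxon)
  w_2 = 0.127023·3.8666 + -0.007870·18.5142 = 0.3454  (Tesla)
  w_3 = 0.127023·2.6446 + -0.007870·11.3329 = 0.2467  (Visa)
  w_4 = 0.127023·4.3254 + -0.007870·38.6122 = 0.2455  (Nike)
  w_5 = 0.127023·0.5741 + -0.007870·17.4878 = -0.0647  (Lockheed)
  w_6 = 0.127023·1.5743 + -0.007870·12.6534 = 0.1004  (Intel)
Σw_i=1.0000  μᵀw=0.1690
σ²=wᵀΣw=λ₁·μ_p+λ₂ = 0.127023·0.169 + -0.007870 = 0.013597 ≈ 0.0136


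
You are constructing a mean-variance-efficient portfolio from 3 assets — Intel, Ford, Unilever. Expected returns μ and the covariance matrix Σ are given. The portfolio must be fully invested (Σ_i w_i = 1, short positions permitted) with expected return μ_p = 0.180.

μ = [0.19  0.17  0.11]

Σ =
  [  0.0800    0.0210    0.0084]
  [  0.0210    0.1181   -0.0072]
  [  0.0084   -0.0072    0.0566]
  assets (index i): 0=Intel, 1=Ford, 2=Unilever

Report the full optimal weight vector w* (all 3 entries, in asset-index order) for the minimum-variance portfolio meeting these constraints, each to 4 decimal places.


0.6666  0.2778  0.0555

x=Σ⁻¹μ = [1.8637  1.2191  1.8220]
y=Σ⁻¹𝟙 = [8.5701  8.0052  17.4143]
a=μᵀx=0.761768  b=𝟙ᵀx=4.904776  c=𝟙ᵀy=33.989583  D=ac−b²=1.835337
λ₁=(c·0.180−b)/D = (33.989583·0.180−4.904776)/1.835337 = 0.661105
λ₂=(a−b·0.180)/D = (0.761768−4.904776·0.180)/1.835337 = -0.065978
w* = 0.661105·x + -0.065978·y:
  w_0 = 0.661105·1.8637 + -0.065978·8.5701 = 0.6666  (Intel)
  w_1 = 0.661105·1.2191 + -0.065978·8.0052 = 0.2778  (Ford)
  w_2 = 0.661105·1.8220 + -0.065978·17.4143 = 0.0555  (Unilever)
Σw_i=1.0000  μᵀw=0.1800
σ²=wᵀΣw=λ₁·μ_p+λ₂ = 0.661105·0.180 + -0.065978 = 0.053021 ≈ 0.0530


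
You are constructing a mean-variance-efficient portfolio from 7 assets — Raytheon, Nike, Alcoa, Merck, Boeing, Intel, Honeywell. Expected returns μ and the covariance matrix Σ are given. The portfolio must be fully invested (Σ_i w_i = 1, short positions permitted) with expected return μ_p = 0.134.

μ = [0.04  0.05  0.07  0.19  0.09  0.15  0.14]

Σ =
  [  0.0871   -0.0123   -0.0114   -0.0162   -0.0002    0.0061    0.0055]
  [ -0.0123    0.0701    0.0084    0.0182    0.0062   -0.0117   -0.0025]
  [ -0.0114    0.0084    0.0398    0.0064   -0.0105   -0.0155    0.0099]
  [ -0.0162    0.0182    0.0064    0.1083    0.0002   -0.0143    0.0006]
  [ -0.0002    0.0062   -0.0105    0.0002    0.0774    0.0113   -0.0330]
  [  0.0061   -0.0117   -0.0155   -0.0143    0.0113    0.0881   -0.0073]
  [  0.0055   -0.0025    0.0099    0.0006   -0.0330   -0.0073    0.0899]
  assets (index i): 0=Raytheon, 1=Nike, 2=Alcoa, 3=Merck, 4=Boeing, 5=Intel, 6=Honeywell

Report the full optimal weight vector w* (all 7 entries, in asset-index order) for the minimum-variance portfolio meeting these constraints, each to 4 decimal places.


x=Σ⁻¹μ = [0.9127  0.3443  2.5572  1.9793  2.0554  2.3719  2.1633]
y=Σ⁻¹𝟙 = [17.3950  12.3432  34.5230  9.9901  20.6293  18.1258  15.5784]
a=μᵀx=1.452440  b=𝟙ᵀx=12.384180  c=𝟙ᵀy=128.584839  D=ac−b²=33.393822
λ₁=(c·0.134−b)/D = (128.584839·0.134−12.384180)/33.393822 = 0.145122
λ₂=(a−b·0.134)/D = (1.452440−12.384180·0.134)/33.393822 = -0.006200
w* = 0.145122·x + -0.006200·y:
  w_0 = 0.145122·0.9127 + -0.006200·17.3950 = 0.0246  (Raytheon)
  w_1 = 0.145122·0.3443 + -0.006200·12.3432 = -0.0266  (Nike)
  w_2 = 0.145122·2.5572 + -0.006200·34.5230 = 0.1571  (Alcoa)
  w_3 = 0.145122·1.9793 + -0.006200·9.9901 = 0.2253  (Merck)
  w_4 = 0.145122·2.0554 + -0.006200·20.6293 = 0.1704  (Boeing)
  w_5 = 0.145122·2.3719 + -0.006200·18.1258 = 0.2318  (Intel)
  w_6 = 0.145122·2.1633 + -0.006200·15.5784 = 0.2174  (Honeywell)
Σw_i=1.0000  μᵀw=0.1340
σ²=wᵀΣw=λ₁·μ_p+λ₂ = 0.145122·0.134 + -0.006200 = 0.013246 ≈ 0.0132

0.0246  -0.0266  0.1571  0.2253  0.1704  0.2318  0.2174


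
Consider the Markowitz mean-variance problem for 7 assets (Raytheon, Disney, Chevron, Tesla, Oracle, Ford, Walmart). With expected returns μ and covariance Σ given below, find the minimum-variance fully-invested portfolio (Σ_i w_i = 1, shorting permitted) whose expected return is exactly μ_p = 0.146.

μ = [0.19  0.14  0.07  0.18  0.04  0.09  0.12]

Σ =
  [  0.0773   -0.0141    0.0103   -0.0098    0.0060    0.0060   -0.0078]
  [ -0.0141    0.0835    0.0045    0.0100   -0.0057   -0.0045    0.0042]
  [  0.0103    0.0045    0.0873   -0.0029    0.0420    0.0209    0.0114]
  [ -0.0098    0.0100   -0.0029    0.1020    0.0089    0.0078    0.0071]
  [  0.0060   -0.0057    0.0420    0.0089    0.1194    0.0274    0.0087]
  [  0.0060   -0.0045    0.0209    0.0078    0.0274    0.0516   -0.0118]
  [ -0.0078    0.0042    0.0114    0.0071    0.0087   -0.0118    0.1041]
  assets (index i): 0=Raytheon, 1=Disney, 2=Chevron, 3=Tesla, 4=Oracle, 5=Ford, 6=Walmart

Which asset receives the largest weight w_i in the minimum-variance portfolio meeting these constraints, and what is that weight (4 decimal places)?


Raytheon (0.2782)

x=Σ⁻¹μ = [3.0706  2.0052  -0.0719  1.6497  -0.3522  1.8575  1.4373]
y=Σ⁻¹𝟙 = [15.7511  14.1300  2.3836  7.6518  1.8261  18.2851  11.3534]
a=μᵀx=1.481628  b=𝟙ᵀx=9.596199  c=𝟙ᵀy=71.381106  D=ac−b²=13.673213
λ₁=(c·0.146−b)/D = (71.381106·0.146−9.596199)/13.673213 = 0.060369
λ₂=(a−b·0.146)/D = (1.481628−9.596199·0.146)/13.673213 = 0.005893
w* = 0.060369·x + 0.005893·y:
  w_0 = 0.060369·3.0706 + 0.005893·15.7511 = 0.2782  (Raytheon)
  w_1 = 0.060369·2.0052 + 0.005893·14.1300 = 0.2043  (Disney)
  w_2 = 0.060369·-0.0719 + 0.005893·2.3836 = 0.0097  (Chevron)
  w_3 = 0.060369·1.6497 + 0.005893·7.6518 = 0.1447  (Tesla)
  w_4 = 0.060369·-0.3522 + 0.005893·1.8261 = -0.0105  (Oracle)
  w_5 = 0.060369·1.8575 + 0.005893·18.2851 = 0.2199  (Ford)
  w_6 = 0.060369·1.4373 + 0.005893·11.3534 = 0.1537  (Walmart)
Σw_i=1.0000  μᵀw=0.1460
σ²=wᵀΣw=λ₁·μ_p+λ₂ = 0.060369·0.146 + 0.005893 = 0.014707 ≈ 0.0147


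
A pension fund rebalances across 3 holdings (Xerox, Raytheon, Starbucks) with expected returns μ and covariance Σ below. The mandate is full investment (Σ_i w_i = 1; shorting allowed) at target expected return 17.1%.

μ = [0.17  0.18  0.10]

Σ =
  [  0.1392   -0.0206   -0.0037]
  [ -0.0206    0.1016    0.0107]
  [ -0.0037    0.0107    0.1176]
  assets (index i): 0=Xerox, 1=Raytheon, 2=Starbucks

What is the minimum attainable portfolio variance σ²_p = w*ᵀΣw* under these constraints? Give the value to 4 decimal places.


x=Σ⁻¹μ = [1.5375  2.0080  0.7160]
y=Σ⁻¹𝟙 = [8.9962  10.8451  7.7997]
a=μᵀx=0.694404  b=𝟙ᵀx=4.261442  c=𝟙ᵀy=27.640992  D=ac−b²=1.034125
λ₁=(c·0.171−b)/D = (27.640992·0.171−4.261442)/1.034125 = 0.449818
λ₂=(a−b·0.171)/D = (0.694404−4.261442·0.171)/1.034125 = -0.033171
w* = 0.449818·x + -0.033171·y:
  w_0 = 0.449818·1.5375 + -0.033171·8.9962 = 0.3932  (Xerox)
  w_1 = 0.449818·2.0080 + -0.033171·10.8451 = 0.5435  (Raytheon)
  w_2 = 0.449818·0.7160 + -0.033171·7.7997 = 0.0634  (Starbucks)
Σw_i=1.0000  μᵀw=0.1710
σ²=wᵀΣw=λ₁·μ_p+λ₂ = 0.449818·0.171 + -0.033171 = 0.043748 ≈ 0.0437

0.0437


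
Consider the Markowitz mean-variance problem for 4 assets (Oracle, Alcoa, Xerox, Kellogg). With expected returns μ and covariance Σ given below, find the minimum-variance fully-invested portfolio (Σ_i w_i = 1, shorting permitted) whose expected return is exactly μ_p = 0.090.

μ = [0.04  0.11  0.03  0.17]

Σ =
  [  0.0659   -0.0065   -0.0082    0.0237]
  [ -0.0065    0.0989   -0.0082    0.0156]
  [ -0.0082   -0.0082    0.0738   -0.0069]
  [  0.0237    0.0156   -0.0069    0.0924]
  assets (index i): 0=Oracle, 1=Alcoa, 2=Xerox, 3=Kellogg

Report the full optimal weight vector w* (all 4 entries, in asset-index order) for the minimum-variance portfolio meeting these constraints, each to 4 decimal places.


p=Σ⁻¹μ = [0.1738  0.9136  0.6855  1.6922]
q=Σ⁻¹𝟙 = [16.3288  11.6736  17.2177  5.9492]
a=μᵀp=0.415686  b=𝟙ᵀp=3.465133  c=𝟙ᵀq=51.169266  D=ac−b²=9.263196
λ₁=(c·0.090−b)/D = (51.169266·0.090−3.465133)/9.263196 = 0.123079
λ₂=(a−b·0.090)/D = (0.415686−3.465133·0.090)/9.263196 = 0.011208
w* = 0.123079·p + 0.011208·q:
  w_0 = 0.123079·0.1738 + 0.011208·16.3288 = 0.2044  (Oracle)
  w_1 = 0.123079·0.9136 + 0.011208·11.6736 = 0.2433  (Alcoa)
  w_2 = 0.123079·0.6855 + 0.011208·17.2177 = 0.2774  (Xerox)
  w_3 = 0.123079·1.6922 + 0.011208·5.9492 = 0.2750  (Kellogg)
Σw_i=1.0000  μᵀw=0.0900
σ²=wᵀΣw=λ₁·μ_p+λ₂ = 0.123079·0.090 + 0.011208 = 0.022285 ≈ 0.0223

0.2044  0.2433  0.2774  0.2750


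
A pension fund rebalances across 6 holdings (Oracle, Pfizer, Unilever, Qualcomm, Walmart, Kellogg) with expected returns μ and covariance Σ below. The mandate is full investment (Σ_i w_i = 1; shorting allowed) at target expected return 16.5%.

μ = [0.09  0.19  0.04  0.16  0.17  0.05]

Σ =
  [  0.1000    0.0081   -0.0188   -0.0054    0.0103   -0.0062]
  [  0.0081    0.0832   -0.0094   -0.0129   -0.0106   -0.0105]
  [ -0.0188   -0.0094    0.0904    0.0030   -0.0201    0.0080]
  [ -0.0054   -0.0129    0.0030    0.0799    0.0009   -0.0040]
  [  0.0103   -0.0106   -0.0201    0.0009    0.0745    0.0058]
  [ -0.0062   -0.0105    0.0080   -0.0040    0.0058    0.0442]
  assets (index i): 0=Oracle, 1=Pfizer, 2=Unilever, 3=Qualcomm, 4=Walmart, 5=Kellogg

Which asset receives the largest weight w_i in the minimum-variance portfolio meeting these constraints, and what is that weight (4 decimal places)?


Pfizer (0.3509)

p=Σ⁻¹μ = [0.8360  3.3304  1.3633  2.5962  2.8478  1.6542]
q=Σ⁻¹𝟙 = [12.2201  20.7703  16.7105  17.1561  16.9991  25.5701]
a=μᵀp=1.744787  b=𝟙ᵀp=12.627908  c=𝟙ᵀq=109.426148  D=ac−b²=31.461249
λ₁=(c·0.165−b)/D = (109.426148·0.165−12.627908)/31.461249 = 0.172511
λ₂=(a−b·0.165)/D = (1.744787−12.627908·0.165)/31.461249 = -0.010769
w* = 0.172511·p + -0.010769·q:
  w_0 = 0.172511·0.8360 + -0.010769·12.2201 = 0.0126  (Oracle)
  w_1 = 0.172511·3.3304 + -0.010769·20.7703 = 0.3509  (Pfizer)
  w_2 = 0.172511·1.3633 + -0.010769·16.7105 = 0.0552  (Unilever)
  w_3 = 0.172511·2.5962 + -0.010769·17.1561 = 0.2631  (Qualcomm)
  w_4 = 0.172511·2.8478 + -0.010769·16.9991 = 0.3082  (Walmart)
  w_5 = 0.172511·1.6542 + -0.010769·25.5701 = 0.0100  (Kellogg)
Σw_i=1.0000  μᵀw=0.1650
σ²=wᵀΣw=λ₁·μ_p+λ₂ = 0.172511·0.165 + -0.010769 = 0.017695 ≈ 0.0177


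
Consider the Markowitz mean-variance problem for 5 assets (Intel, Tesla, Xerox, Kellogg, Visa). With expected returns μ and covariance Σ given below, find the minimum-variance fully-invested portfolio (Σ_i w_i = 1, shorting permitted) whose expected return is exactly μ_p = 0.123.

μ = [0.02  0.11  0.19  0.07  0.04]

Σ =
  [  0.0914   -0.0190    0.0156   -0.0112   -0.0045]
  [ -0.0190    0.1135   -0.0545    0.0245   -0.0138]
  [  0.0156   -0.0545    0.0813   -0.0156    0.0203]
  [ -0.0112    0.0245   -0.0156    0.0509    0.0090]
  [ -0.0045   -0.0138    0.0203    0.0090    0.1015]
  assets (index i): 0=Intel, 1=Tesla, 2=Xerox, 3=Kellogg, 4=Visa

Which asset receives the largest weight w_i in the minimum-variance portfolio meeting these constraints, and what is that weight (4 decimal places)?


p=Σ⁻¹μ = [0.2023  2.8332  4.5476  1.4947  -0.2538]
q=Σ⁻¹𝟙 = [13.4709  19.6144  25.0625  19.7270  6.3545]
a=μᵀp=1.274222  b=𝟙ᵀp=8.823957  c=𝟙ᵀq=84.229353  D=ac−b²=29.464714
λ₁=(c·0.123−b)/D = (84.229353·0.123−8.823957)/29.464714 = 0.052139
λ₂=(a−b·0.123)/D = (1.274222−8.823957·0.123)/29.464714 = 0.006410
w* = 0.052139·p + 0.006410·q:
  w_0 = 0.052139·0.2023 + 0.006410·13.4709 = 0.0969  (Intel)
  w_1 = 0.052139·2.8332 + 0.006410·19.6144 = 0.2735  (Tesla)
  w_2 = 0.052139·4.5476 + 0.006410·25.0625 = 0.3978  (Xerox)
  w_3 = 0.052139·1.4947 + 0.006410·19.7270 = 0.2044  (Kellogg)
  w_4 = 0.052139·-0.2538 + 0.006410·6.3545 = 0.0275  (Visa)
Σw_i=1.0000  μᵀw=0.1230
σ²=wᵀΣw=λ₁·μ_p+λ₂ = 0.052139·0.123 + 0.006410 = 0.012823 ≈ 0.0128

Xerox (0.3978)


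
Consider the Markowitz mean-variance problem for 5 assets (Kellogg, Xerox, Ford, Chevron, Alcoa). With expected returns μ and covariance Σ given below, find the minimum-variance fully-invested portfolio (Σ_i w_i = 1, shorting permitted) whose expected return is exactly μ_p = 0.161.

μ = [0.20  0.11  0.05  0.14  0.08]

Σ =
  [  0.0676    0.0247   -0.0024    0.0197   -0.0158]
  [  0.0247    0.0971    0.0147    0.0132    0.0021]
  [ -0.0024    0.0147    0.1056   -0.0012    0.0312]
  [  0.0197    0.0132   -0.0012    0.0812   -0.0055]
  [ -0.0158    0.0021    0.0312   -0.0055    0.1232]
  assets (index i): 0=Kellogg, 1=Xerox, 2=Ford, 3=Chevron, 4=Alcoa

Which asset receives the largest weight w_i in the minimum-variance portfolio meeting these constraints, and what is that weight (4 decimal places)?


p=Σ⁻¹μ = [2.8059  0.2168  0.2248  1.0790  0.9967]
q=Σ⁻¹𝟙 = [12.6191  4.6408  6.7455  9.1651  8.3570]
a=μᵀp=0.827062  b=𝟙ᵀp=5.323252  c=𝟙ᵀq=41.527472  D=ac−b²=6.008797
λ₁=(c·0.161−b)/D = (41.527472·0.161−5.323252)/6.008797 = 0.226779
λ₂=(a−b·0.161)/D = (0.827062−5.323252·0.161)/6.008797 = -0.004990
w* = 0.226779·p + -0.004990·q:
  w_0 = 0.226779·2.8059 + -0.004990·12.6191 = 0.5733  (Kellogg)
  w_1 = 0.226779·0.2168 + -0.004990·4.6408 = 0.0260  (Xerox)
  w_2 = 0.226779·0.2248 + -0.004990·6.7455 = 0.0173  (Ford)
  w_3 = 0.226779·1.0790 + -0.004990·9.1651 = 0.1990  (Chevron)
  w_4 = 0.226779·0.9967 + -0.004990·8.3570 = 0.1843  (Alcoa)
Σw_i=1.0000  μᵀw=0.1610
σ²=wᵀΣw=λ₁·μ_p+λ₂ = 0.226779·0.161 + -0.004990 = 0.031522 ≈ 0.0315

Kellogg (0.5733)


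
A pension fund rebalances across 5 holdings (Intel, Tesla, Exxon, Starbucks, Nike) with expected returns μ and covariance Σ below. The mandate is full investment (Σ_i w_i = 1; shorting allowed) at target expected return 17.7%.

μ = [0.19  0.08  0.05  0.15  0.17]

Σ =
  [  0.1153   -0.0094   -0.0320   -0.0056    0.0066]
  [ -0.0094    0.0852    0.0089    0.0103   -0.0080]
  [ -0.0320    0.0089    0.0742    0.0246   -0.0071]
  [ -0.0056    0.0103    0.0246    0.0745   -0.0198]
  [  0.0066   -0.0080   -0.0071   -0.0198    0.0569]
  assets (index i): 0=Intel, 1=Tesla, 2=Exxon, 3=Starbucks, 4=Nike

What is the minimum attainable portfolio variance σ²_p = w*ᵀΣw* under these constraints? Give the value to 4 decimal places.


p=Σ⁻¹μ = [1.8669  1.0983  0.8016  2.8003  4.0000]
q=Σ⁻¹𝟙 = [13.2101  12.1844  15.3597  14.2011  24.6138]
a=μᵀp=1.582712  b=𝟙ᵀp=10.567157  c=𝟙ᵀq=79.569070  D=ac−b²=14.270121
λ₁=(c·0.177−b)/D = (79.569070·0.177−10.567157)/14.270121 = 0.246429
λ₂=(a−b·0.177)/D = (1.582712−10.567157·0.177)/14.270121 = -0.020159
w* = 0.246429·p + -0.020159·q:
  w_0 = 0.246429·1.8669 + -0.020159·13.2101 = 0.1938  (Intel)
  w_1 = 0.246429·1.0983 + -0.020159·12.1844 = 0.0250  (Tesla)
  w_2 = 0.246429·0.8016 + -0.020159·15.3597 = -0.1121  (Exxon)
  w_3 = 0.246429·2.8003 + -0.020159·14.2011 = 0.4038  (Starbucks)
  w_4 = 0.246429·4.0000 + -0.020159·24.6138 = 0.4895  (Nike)
Σw_i=1.0000  μᵀw=0.1770
σ²=wᵀΣw=λ₁·μ_p+λ₂ = 0.246429·0.177 + -0.020159 = 0.023459 ≈ 0.0235

0.0235


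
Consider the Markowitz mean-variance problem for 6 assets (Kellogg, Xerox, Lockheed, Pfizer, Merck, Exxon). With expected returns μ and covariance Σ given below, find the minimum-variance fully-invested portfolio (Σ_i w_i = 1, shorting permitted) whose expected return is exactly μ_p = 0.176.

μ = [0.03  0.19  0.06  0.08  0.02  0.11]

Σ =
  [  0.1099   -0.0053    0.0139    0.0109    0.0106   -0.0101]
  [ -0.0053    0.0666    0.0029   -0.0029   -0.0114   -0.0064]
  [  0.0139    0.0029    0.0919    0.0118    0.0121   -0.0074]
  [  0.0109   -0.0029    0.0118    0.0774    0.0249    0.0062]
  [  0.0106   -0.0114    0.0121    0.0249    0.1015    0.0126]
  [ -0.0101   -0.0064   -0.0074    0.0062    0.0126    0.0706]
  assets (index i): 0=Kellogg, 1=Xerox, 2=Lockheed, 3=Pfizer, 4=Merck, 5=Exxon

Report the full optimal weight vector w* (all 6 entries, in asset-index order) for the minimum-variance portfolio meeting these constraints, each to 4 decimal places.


u=Σ⁻¹μ = [0.4433  3.0815  0.5314  0.8582  -0.0108  1.8831]
v=Σ⁻¹𝟙 = [9.0509  18.2993  8.4477  7.8038  6.0244  16.2429]
a=μᵀu=0.906250  b=𝟙ᵀu=6.786780  c=𝟙ᵀv=65.869130  D=ac−b²=13.633524
λ₁=(c·0.176−b)/D = (65.869130·0.176−6.786780)/13.633524 = 0.352527
λ₂=(a−b·0.176)/D = (0.906250−6.786780·0.176)/13.633524 = -0.021141
w* = 0.352527·u + -0.021141·v:
  w_0 = 0.352527·0.4433 + -0.021141·9.0509 = -0.0351  (Kellogg)
  w_1 = 0.352527·3.0815 + -0.021141·18.2993 = 0.6994  (Xerox)
  w_2 = 0.352527·0.5314 + -0.021141·8.4477 = 0.0088  (Lockheed)
  w_3 = 0.352527·0.8582 + -0.021141·7.8038 = 0.1376  (Pfizer)
  w_4 = 0.352527·-0.0108 + -0.021141·6.0244 = -0.1312  (Merck)
  w_5 = 0.352527·1.8831 + -0.021141·16.2429 = 0.3205  (Exxon)
Σw_i=1.0000  μᵀw=0.1760
σ²=wᵀΣw=λ₁·μ_p+λ₂ = 0.352527·0.176 + -0.021141 = 0.040904 ≈ 0.0409

-0.0351  0.6994  0.0088  0.1376  -0.1312  0.3205


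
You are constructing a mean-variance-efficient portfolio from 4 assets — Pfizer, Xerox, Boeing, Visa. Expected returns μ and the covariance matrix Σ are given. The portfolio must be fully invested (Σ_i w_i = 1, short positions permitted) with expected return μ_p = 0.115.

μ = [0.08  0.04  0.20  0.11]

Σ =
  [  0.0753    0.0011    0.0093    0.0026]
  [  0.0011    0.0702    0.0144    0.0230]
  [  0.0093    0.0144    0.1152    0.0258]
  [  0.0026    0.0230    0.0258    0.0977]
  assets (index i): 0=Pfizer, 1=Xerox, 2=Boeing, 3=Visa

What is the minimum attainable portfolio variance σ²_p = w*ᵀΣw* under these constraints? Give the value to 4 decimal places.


g=Σ⁻¹μ = [0.8517  0.0175  1.5082  0.7008]
h=Σ⁻¹𝟙 = [12.2988  11.0715  4.9619  5.9914]
a=μᵀg=0.447569  b=𝟙ᵀg=3.078202  c=𝟙ᵀh=34.323587  D=ac−b²=5.886837
λ₁=(c·0.115−b)/D = (34.323587·0.115−3.078202)/5.886837 = 0.147619
λ₂=(a−b·0.115)/D = (0.447569−3.078202·0.115)/5.886837 = 0.015896
w* = 0.147619·g + 0.015896·h:
  w_0 = 0.147619·0.8517 + 0.015896·12.2988 = 0.3212  (Pfizer)
  w_1 = 0.147619·0.0175 + 0.015896·11.0715 = 0.1786  (Xerox)
  w_2 = 0.147619·1.5082 + 0.015896·4.9619 = 0.3015  (Boeing)
  w_3 = 0.147619·0.7008 + 0.015896·5.9914 = 0.1987  (Visa)
Σw_i=1.0000  μᵀw=0.1150
σ²=wᵀΣw=λ₁·μ_p+λ₂ = 0.147619·0.115 + 0.015896 = 0.032872 ≈ 0.0329

0.0329


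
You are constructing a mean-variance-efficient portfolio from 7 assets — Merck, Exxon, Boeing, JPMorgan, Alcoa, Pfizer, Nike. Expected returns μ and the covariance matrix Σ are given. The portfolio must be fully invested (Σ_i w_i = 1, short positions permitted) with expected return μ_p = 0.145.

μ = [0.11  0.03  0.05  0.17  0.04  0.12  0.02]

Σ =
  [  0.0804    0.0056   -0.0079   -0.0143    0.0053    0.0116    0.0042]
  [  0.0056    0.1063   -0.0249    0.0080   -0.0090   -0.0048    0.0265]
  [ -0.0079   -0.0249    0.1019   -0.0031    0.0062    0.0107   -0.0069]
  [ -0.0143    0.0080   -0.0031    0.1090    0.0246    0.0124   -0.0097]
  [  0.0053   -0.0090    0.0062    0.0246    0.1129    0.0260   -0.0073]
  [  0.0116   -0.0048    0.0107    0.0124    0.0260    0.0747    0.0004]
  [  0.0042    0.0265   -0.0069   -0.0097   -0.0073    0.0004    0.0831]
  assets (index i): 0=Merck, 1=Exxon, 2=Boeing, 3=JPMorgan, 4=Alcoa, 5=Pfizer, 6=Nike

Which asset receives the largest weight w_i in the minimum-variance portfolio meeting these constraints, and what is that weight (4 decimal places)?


JPMorgan (0.4384)

u=Σ⁻¹μ = [1.5781  0.1513  0.6311  1.7579  -0.3600  1.1124  0.3333]
v=Σ⁻¹𝟙 = [12.9166  9.0338  13.0531  9.6101  5.3684  6.5684  11.1456]
a=μᵀu=0.634282  b=𝟙ᵀu=5.204078  c=𝟙ᵀv=67.696109  D=ac−b²=15.856014
λ₁=(c·0.145−b)/D = (67.696109·0.145−5.204078)/15.856014 = 0.290859
λ₂=(a−b·0.145)/D = (0.634282−5.204078·0.145)/15.856014 = -0.007588
w* = 0.290859·u + -0.007588·v:
  w_0 = 0.290859·1.5781 + -0.007588·12.9166 = 0.3610  (Merck)
  w_1 = 0.290859·0.1513 + -0.007588·9.0338 = -0.0245  (Exxon)
  w_2 = 0.290859·0.6311 + -0.007588·13.0531 = 0.0845  (Boeing)
  w_3 = 0.290859·1.7579 + -0.007588·9.6101 = 0.4384  (JPMorgan)
  w_4 = 0.290859·-0.3600 + -0.007588·5.3684 = -0.1455  (Alcoa)
  w_5 = 0.290859·1.1124 + -0.007588·6.5684 = 0.2737  (Pfizer)
  w_6 = 0.290859·0.3333 + -0.007588·11.1456 = 0.0124  (Nike)
Σw_i=1.0000  μᵀw=0.1450
σ²=wᵀΣw=λ₁·μ_p+λ₂ = 0.290859·0.145 + -0.007588 = 0.034587 ≈ 0.0346
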